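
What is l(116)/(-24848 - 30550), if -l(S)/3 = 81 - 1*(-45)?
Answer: 9/1319 ≈ 0.0068234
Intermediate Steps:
l(S) = -378 (l(S) = -3*(81 - 1*(-45)) = -3*(81 + 45) = -3*126 = -378)
l(116)/(-24848 - 30550) = -378/(-24848 - 30550) = -378/(-55398) = -378*(-1/55398) = 9/1319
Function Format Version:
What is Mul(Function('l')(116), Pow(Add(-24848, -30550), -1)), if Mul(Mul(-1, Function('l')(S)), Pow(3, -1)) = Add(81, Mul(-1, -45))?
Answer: Rational(9, 1319) ≈ 0.0068234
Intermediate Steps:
Function('l')(S) = -378 (Function('l')(S) = Mul(-3, Add(81, Mul(-1, -45))) = Mul(-3, Add(81, 45)) = Mul(-3, 126) = -378)
Mul(Function('l')(116), Pow(Add(-24848, -30550), -1)) = Mul(-378, Pow(Add(-24848, -30550), -1)) = Mul(-378, Pow(-55398, -1)) = Mul(-378, Rational(-1, 55398)) = Rational(9, 1319)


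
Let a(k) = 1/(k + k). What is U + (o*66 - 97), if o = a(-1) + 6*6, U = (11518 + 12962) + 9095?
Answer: 35821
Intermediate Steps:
a(k) = 1/(2*k)
U = 33575 (U = 24480 + 9095 = 33575)
o = 71/2 (o = (1/2)/(-1) + 6*6 = (1/2)*(-1) + 36 = -1/2 + 36 = 71/2 ≈ 35.500)
U + (o*66 - 97) = 33575 + ((71/2)*66 - 97) = 33575 + (2343 - 97) = 33575 + 2246 = 35821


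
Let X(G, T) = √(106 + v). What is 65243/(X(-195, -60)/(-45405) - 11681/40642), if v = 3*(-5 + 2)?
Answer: -63855215955218726706150/281298334307498117 + 4893141169688160060*√97/281298334307498117 ≈ -2.2683e+5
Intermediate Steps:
v = -9 (v = 3*(-3) = -9)
X(G, T) = √97 (X(G, T) = √(106 - 9) = √97)
65243/(X(-195, -60)/(-45405) - 11681/40642) = 65243/(√97/(-45405) - 11681/40642) = 65243/(√97*(-1/45405) - 11681*1/40642) = 65243/(-√97/45405 - 11681/40642) = 65243/(-11681/40642 - √97/45405)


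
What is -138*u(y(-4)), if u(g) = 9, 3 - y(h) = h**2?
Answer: -1242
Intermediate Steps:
y(h) = 3 - h**2
-138*u(y(-4)) = -138*9 = -1242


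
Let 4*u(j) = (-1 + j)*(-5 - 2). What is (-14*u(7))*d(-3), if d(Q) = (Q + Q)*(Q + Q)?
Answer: 5292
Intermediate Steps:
d(Q) = 4*Q² (d(Q) = (2*Q)*(2*Q) = 4*Q²)
u(j) = 7/4 - 7*j/4 (u(j) = ((-1 + j)*(-5 - 2))/4 = ((-1 + j)*(-7))/4 = (7 - 7*j)/4 = 7/4 - 7*j/4)
(-14*u(7))*d(-3) = (-14*(7/4 - 7/4*7))*(4*(-3)²) = (-14*(7/4 - 49/4))*(4*9) = -14*(-21/2)*36 = 147*36 = 5292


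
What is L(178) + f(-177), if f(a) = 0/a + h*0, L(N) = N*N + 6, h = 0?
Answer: 31690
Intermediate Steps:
L(N) = 6 + N**2 (L(N) = N**2 + 6 = 6 + N**2)
f(a) = 0 (f(a) = 0/a + 0*0 = 0 + 0 = 0)
L(178) + f(-177) = (6 + 178**2) + 0 = (6 + 31684) + 0 = 31690 + 0 = 31690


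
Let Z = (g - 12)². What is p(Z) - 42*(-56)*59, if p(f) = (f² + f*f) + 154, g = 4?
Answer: 147114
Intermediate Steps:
Z = 64 (Z = (4 - 12)² = (-8)² = 64)
p(f) = 154 + 2*f² (p(f) = (f² + f²) + 154 = 2*f² + 154 = 154 + 2*f²)
p(Z) - 42*(-56)*59 = (154 + 2*64²) - 42*(-56)*59 = (154 + 2*4096) + 2352*59 = (154 + 8192) + 138768 = 8346 + 138768 = 147114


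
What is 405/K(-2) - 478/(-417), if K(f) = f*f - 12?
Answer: -165061/3336 ≈ -49.479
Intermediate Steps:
K(f) = -12 + f² (K(f) = f² - 12 = -12 + f²)
405/K(-2) - 478/(-417) = 405/(-12 + (-2)²) - 478/(-417) = 405/(-12 + 4) - 478*(-1/417) = 405/(-8) + 478/417 = 405*(-⅛) + 478/417 = -405/8 + 478/417 = -165061/3336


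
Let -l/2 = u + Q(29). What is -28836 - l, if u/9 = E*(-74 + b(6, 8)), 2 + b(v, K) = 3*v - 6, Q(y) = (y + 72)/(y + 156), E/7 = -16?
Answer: 18534982/185 ≈ 1.0019e+5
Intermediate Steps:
E = -112 (E = 7*(-16) = -112)
Q(y) = (72 + y)/(156 + y)
b(v, K) = -8 + 3*v (b(v, K) = -2 + (3*v - 6) = -2 + (-6 + 3*v) = -8 + 3*v)
u = 64512 (u = 9*(-112*(-74 + (-8 + 3*6))) = 9*(-112*(-74 + (-8 + 18))) = 9*(-112*(-74 + 10)) = 9*(-112*(-64)) = 9*7168 = 64512)
l = -23869642/185 (l = -2*(64512 + (72 + 29)/(156 + 29)) = -2*(64512 + 101/185) = -2*11934821/185 = -23869642/185 ≈ -1.2903e+5)
-28836 - l = -28836 - 1*(-23869642/185) = -28836 + 23869642/185 = 18534982/185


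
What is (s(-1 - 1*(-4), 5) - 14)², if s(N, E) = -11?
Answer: 625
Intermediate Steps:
(s(-1 - 1*(-4), 5) - 14)² = (-11 - 14)² = (-25)² = 625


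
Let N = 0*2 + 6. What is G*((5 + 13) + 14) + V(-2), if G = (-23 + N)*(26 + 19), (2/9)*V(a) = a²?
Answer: -24462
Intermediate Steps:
N = 6 (N = 0 + 6 = 6)
V(a) = 9*a²/2
G = -765 (G = (-23 + 6)*(26 + 19) = -17*45 = -765)
G*((5 + 13) + 14) + V(-2) = -765*((5 + 13) + 14) + (9/2)*(-2)² = -765*(18 + 14) + (9/2)*4 = -765*32 + 18 = -24480 + 18 = -24462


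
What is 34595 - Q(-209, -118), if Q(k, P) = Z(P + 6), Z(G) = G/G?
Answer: 34594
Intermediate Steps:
Z(G) = 1
Q(k, P) = 1
34595 - Q(-209, -118) = 34595 - 1*1 = 34595 - 1 = 34594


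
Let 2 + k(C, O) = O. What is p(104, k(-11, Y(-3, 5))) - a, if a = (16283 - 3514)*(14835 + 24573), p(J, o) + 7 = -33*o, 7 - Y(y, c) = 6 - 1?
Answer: -503200759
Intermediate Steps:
Y(y, c) = 2 (Y(y, c) = 7 - (6 - 1) = 7 - 1*5 = 7 - 5 = 2)
k(C, O) = -2 + O
p(J, o) = -7 - 33*o
a = 503200752 (a = 12769*39408 = 503200752)
p(104, k(-11, Y(-3, 5))) - a = (-7 - 33*(-2 + 2)) - 1*503200752 = (-7 - 33*0) - 503200752 = (-7 + 0) - 503200752 = -7 - 503200752 = -503200759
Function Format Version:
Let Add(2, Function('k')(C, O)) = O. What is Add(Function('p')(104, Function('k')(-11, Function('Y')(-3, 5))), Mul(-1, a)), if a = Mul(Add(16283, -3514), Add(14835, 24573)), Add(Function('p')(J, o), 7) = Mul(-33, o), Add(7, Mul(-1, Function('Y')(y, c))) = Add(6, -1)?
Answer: -503200759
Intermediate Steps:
Function('Y')(y, c) = 2 (Function('Y')(y, c) = Add(7, Mul(-1, Add(6, -1))) = Add(7, Mul(-1, 5)) = Add(7, -5) = 2)
Function('k')(C, O) = Add(-2, O)
Function('p')(J, o) = Add(-7, Mul(-33, o))
a = 503200752 (a = Mul(12769, 39408) = 503200752)
Add(Function('p')(104, Function('k')(-11, Function('Y')(-3, 5))), Mul(-1, a)) = Add(Add(-7, Mul(-33, Add(-2, 2))), Mul(-1, 503200752)) = Add(Add(-7, Mul(-33, 0)), -503200752) = Add(Add(-7, 0), -503200752) = Add(-7, -503200752) = -503200759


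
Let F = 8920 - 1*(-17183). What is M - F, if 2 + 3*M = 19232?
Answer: -19693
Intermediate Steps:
M = 6410 (M = -⅔ + (⅓)*19232 = -⅔ + 19232/3 = 6410)
F = 26103 (F = 8920 + 17183 = 26103)
M - F = 6410 - 1*26103 = 6410 - 26103 = -19693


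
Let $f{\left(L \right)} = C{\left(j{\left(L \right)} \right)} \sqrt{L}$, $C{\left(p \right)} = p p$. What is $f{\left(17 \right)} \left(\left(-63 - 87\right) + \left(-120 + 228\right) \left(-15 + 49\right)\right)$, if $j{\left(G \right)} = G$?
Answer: $1017858 \sqrt{17} \approx 4.1967 \cdot 10^{6}$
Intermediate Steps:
$C{\left(p \right)} = p^{2}$
$f{\left(L \right)} = L^{\frac{5}{2}}$ ($f{\left(L \right)} = L^{2} \sqrt{L} = L^{\frac{5}{2}}$)
$f{\left(17 \right)} \left(\left(-63 - 87\right) + \left(-120 + 228\right) \left(-15 + 49\right)\right) = 17^{\frac{5}{2}} \left(\left(-63 - 87\right) + \left(-120 + 228\right) \left(-15 + 49\right)\right) = 289 \sqrt{17} \left(\left(-63 - 87\right) + 108 \cdot 34\right) = 289 \sqrt{17} \left(-150 + 3672\right) = 289 \sqrt{17} \cdot 3522 = 1017858 \sqrt{17}$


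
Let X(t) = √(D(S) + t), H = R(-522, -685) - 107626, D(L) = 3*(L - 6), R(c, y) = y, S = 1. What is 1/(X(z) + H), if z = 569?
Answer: -108311/11731272167 - √554/11731272167 ≈ -9.2347e-6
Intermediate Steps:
D(L) = -18 + 3*L (D(L) = 3*(-6 + L) = -18 + 3*L)
H = -108311 (H = -685 - 107626 = -108311)
X(t) = √(-15 + t) (X(t) = √((-18 + 3*1) + t) = √((-18 + 3) + t) = √(-15 + t))
1/(X(z) + H) = 1/(√(-15 + 569) - 108311) = 1/(√554 - 108311) = 1/(-108311 + √554)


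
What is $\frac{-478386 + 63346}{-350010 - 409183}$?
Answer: $\frac{415040}{759193} \approx 0.54669$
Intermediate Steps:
$\frac{-478386 + 63346}{-350010 - 409183} = - \frac{415040}{-759193} = \left(-415040\right) \left(- \frac{1}{759193}\right) = \frac{415040}{759193}$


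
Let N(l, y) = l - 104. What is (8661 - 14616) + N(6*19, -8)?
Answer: -5945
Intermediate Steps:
N(l, y) = -104 + l
(8661 - 14616) + N(6*19, -8) = (8661 - 14616) + (-104 + 6*19) = -5955 + (-104 + 114) = -5955 + 10 = -5945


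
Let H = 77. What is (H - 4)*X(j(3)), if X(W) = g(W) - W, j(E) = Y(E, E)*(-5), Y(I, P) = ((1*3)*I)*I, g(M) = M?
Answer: 0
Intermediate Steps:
Y(I, P) = 3*I² (Y(I, P) = (3*I)*I = 3*I²)
j(E) = -15*E² (j(E) = (3*E²)*(-5) = -15*E²)
X(W) = 0 (X(W) = W - W = 0)
(H - 4)*X(j(3)) = (77 - 4)*0 = 73*0 = 0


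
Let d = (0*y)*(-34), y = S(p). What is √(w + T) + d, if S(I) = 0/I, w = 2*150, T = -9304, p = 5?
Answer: 2*I*√2251 ≈ 94.889*I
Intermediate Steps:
w = 300
S(I) = 0
y = 0
d = 0 (d = (0*0)*(-34) = 0*(-34) = 0)
√(w + T) + d = √(300 - 9304) + 0 = √(-9004) + 0 = 2*I*√2251 + 0 = 2*I*√2251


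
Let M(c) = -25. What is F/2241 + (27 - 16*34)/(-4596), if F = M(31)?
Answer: 347899/3433212 ≈ 0.10133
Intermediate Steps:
F = -25
F/2241 + (27 - 16*34)/(-4596) = -25/2241 + (27 - 16*34)/(-4596) = -25*1/2241 + (27 - 544)*(-1/4596) = -25/2241 - 517*(-1/4596) = -25/2241 + 517/4596 = 347899/3433212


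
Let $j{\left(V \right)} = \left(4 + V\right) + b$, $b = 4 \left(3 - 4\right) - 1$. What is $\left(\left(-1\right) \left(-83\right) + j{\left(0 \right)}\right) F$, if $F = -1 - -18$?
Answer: $1394$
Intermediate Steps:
$b = -5$ ($b = 4 \left(-1\right) - 1 = -4 - 1 = -5$)
$j{\left(V \right)} = -1 + V$ ($j{\left(V \right)} = \left(4 + V\right) - 5 = -1 + V$)
$F = 17$ ($F = -1 + 18 = 17$)
$\left(\left(-1\right) \left(-83\right) + j{\left(0 \right)}\right) F = \left(\left(-1\right) \left(-83\right) + \left(-1 + 0\right)\right) 17 = \left(83 - 1\right) 17 = 82 \cdot 17 = 1394$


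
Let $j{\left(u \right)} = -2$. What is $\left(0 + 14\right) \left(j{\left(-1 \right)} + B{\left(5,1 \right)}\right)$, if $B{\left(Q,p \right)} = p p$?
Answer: $-14$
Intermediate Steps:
$B{\left(Q,p \right)} = p^{2}$
$\left(0 + 14\right) \left(j{\left(-1 \right)} + B{\left(5,1 \right)}\right) = \left(0 + 14\right) \left(-2 + 1^{2}\right) = 14 \left(-2 + 1\right) = 14 \left(-1\right) = -14$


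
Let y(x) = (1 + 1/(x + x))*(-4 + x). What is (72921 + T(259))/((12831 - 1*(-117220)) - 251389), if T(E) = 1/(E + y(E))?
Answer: -19433957465/32337426366 ≈ -0.60097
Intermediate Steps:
y(x) = (1 + 1/(2*x))*(-4 + x)
T(E) = 1/(-7/2 - 2/E + 2*E) (T(E) = 1/(E + (-7/2 + E - 2/E)) = 1/(-7/2 - 2/E + 2*E))
(72921 + T(259))/((12831 - 1*(-117220)) - 251389) = (72921 - 2*259/(4 - 1*259*(-7 + 4*259)))/((12831 - 1*(-117220)) - 251389) = (72921 - 2*259/(4 - 1*259*(-7 + 1036)))/((12831 + 117220) - 251389) = (72921 - 2*259/(4 - 1*259*1029))/(130051 - 251389) = (72921 - 2*259/(4 - 266511))/(-121338) = (72921 - 2*259/(-266507))*(-1/121338) = (72921 - 2*259*(-1/266507))*(-1/121338) = (72921 + 518/266507)*(-1/121338) = (19433957465/266507)*(-1/121338) = -19433957465/32337426366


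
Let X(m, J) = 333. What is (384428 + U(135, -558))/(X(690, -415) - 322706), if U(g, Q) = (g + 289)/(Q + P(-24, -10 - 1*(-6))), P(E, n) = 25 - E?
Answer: -195673428/164087857 ≈ -1.1925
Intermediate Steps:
U(g, Q) = (289 + g)/(49 + Q) (U(g, Q) = (g + 289)/(Q + (25 - 1*(-24))) = (289 + g)/(Q + (25 + 24)) = (289 + g)/(Q + 49) = (289 + g)/(49 + Q))
(384428 + U(135, -558))/(X(690, -415) - 322706) = (384428 + (289 + 135)/(49 - 558))/(333 - 322706) = (384428 + 424/(-509))/(-322373) = (384428 - 1/509*424)*(-1/322373) = (384428 - 424/509)*(-1/322373) = (195673428/509)*(-1/322373) = -195673428/164087857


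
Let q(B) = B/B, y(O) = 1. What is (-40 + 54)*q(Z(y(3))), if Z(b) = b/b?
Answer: 14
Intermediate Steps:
Z(b) = 1
q(B) = 1
(-40 + 54)*q(Z(y(3))) = (-40 + 54)*1 = 14*1 = 14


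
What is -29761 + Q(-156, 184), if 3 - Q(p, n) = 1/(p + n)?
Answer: -833225/28 ≈ -29758.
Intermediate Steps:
Q(p, n) = 3 - 1/(n + p) (Q(p, n) = 3 - 1/(p + n) = 3 - 1/(n + p))
-29761 + Q(-156, 184) = -29761 + (-1 + 3*184 + 3*(-156))/(184 - 156) = -29761 + (-1 + 552 - 468)/28 = -29761 + (1/28)*83 = -29761 + 83/28 = -833225/28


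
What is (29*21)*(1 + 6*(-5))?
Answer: -17661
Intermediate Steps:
(29*21)*(1 + 6*(-5)) = 609*(1 - 30) = 609*(-29) = -17661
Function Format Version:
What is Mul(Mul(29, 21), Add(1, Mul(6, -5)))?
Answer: -17661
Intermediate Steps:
Mul(Mul(29, 21), Add(1, Mul(6, -5))) = Mul(609, Add(1, -30)) = Mul(609, -29) = -17661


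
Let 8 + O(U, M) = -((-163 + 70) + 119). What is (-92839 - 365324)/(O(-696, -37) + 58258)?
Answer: -152721/19408 ≈ -7.8690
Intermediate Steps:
O(U, M) = -34 (O(U, M) = -8 - ((-163 + 70) + 119) = -8 - (-93 + 119) = -8 - 1*26 = -8 - 26 = -34)
(-92839 - 365324)/(O(-696, -37) + 58258) = (-92839 - 365324)/(-34 + 58258) = -458163/58224 = -458163*1/58224 = -152721/19408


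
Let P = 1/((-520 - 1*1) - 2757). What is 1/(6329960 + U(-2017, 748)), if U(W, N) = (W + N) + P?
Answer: 3278/20745449097 ≈ 1.5801e-7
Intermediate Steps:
P = -1/3278 (P = 1/((-520 - 1) - 2757) = 1/(-521 - 2757) = 1/(-3278) = -1/3278 ≈ -0.00030506)
U(W, N) = -1/3278 + N + W (U(W, N) = (W + N) - 1/3278 = (N + W) - 1/3278 = -1/3278 + N + W)
1/(6329960 + U(-2017, 748)) = 1/(6329960 + (-1/3278 + 748 - 2017)) = 1/(6329960 - 4159783/3278) = 1/(20745449097/3278) = 3278/20745449097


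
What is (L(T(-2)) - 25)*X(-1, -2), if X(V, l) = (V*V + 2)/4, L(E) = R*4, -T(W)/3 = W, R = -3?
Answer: -111/4 ≈ -27.750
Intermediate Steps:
T(W) = -3*W
L(E) = -12 (L(E) = -3*4 = -12)
X(V, l) = ½ + V²/4 (X(V, l) = (V² + 2)*(¼) = (2 + V²)*(¼) = ½ + V²/4)
(L(T(-2)) - 25)*X(-1, -2) = (-12 - 25)*(½ + (¼)*(-1)²) = -37*(½ + (¼)*1) = -37*(½ + ¼) = -37*¾ = -111/4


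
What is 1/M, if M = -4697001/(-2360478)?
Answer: 786826/1565667 ≈ 0.50255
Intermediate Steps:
M = 1565667/786826 (M = -4697001*(-1/2360478) = 1565667/786826 ≈ 1.9899)
1/M = 1/(1565667/786826) = 786826/1565667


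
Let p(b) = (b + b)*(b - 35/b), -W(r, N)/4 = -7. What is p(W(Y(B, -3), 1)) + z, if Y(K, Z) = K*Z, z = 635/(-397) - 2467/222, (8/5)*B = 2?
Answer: 130904363/88134 ≈ 1485.3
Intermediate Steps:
B = 5/4 (B = (5/8)*2 = 5/4 ≈ 1.2500)
z = -1120369/88134 (z = 635*(-1/397) - 2467*1/222 = -635/397 - 2467/222 = -1120369/88134 ≈ -12.712)
W(r, N) = 28 (W(r, N) = -4*(-7) = 28)
p(b) = 2*b*(b - 35/b) (p(b) = (2*b)*(b - 35/b) = 2*b*(b - 35/b))
p(W(Y(B, -3), 1)) + z = (-70 + 2*28**2) - 1120369/88134 = (-70 + 2*784) - 1120369/88134 = (-70 + 1568) - 1120369/88134 = 1498 - 1120369/88134 = 130904363/88134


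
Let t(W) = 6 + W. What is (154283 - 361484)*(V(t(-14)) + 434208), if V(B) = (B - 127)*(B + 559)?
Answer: -74555685423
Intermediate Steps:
V(B) = (-127 + B)*(559 + B)
(154283 - 361484)*(V(t(-14)) + 434208) = (154283 - 361484)*((-70993 + (6 - 14)**2 + 432*(6 - 14)) + 434208) = -207201*((-70993 + (-8)**2 + 432*(-8)) + 434208) = -207201*((-70993 + 64 - 3456) + 434208) = -207201*(-74385 + 434208) = -207201*359823 = -74555685423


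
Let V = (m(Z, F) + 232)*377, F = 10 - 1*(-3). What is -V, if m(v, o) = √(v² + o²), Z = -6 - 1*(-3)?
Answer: -87464 - 377*√178 ≈ -92494.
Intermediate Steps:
F = 13 (F = 10 + 3 = 13)
Z = -3 (Z = -6 + 3 = -3)
m(v, o) = √(o² + v²)
V = 87464 + 377*√178 (V = (√(13² + (-3)²) + 232)*377 = (√(169 + 9) + 232)*377 = (√178 + 232)*377 = (232 + √178)*377 = 87464 + 377*√178 ≈ 92494.)
-V = -(87464 + 377*√178) = -87464 - 377*√178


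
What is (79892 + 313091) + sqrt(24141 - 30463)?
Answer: 392983 + I*sqrt(6322) ≈ 3.9298e+5 + 79.511*I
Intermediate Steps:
(79892 + 313091) + sqrt(24141 - 30463) = 392983 + sqrt(-6322) = 392983 + I*sqrt(6322)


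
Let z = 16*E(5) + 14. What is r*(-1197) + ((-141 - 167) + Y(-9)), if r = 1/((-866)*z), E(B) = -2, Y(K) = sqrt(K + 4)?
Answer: -533589/1732 + I*sqrt(5) ≈ -308.08 + 2.2361*I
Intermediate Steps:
Y(K) = sqrt(4 + K)
z = -18 (z = 16*(-2) + 14 = -32 + 14 = -18)
r = 1/15588 (r = 1/(-866*(-18)) = -1/866*(-1/18) = 1/15588 ≈ 6.4152e-5)
r*(-1197) + ((-141 - 167) + Y(-9)) = (1/15588)*(-1197) + ((-141 - 167) + sqrt(4 - 9)) = -133/1732 + (-308 + sqrt(-5)) = -133/1732 + (-308 + I*sqrt(5)) = -533589/1732 + I*sqrt(5)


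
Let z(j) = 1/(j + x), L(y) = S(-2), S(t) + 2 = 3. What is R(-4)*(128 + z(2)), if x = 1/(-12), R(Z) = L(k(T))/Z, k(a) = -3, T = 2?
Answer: -739/23 ≈ -32.130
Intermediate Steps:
S(t) = 1 (S(t) = -2 + 3 = 1)
L(y) = 1
R(Z) = 1/Z
x = -1/12 ≈ -0.083333
z(j) = 1/(-1/12 + j) (z(j) = 1/(j - 1/12) = 1/(-1/12 + j))
R(-4)*(128 + z(2)) = (128 + 12/(-1 + 12*2))/(-4) = -(128 + 12/(-1 + 24))/4 = -(128 + 12/23)/4 = -¼*2956/23 = -739/23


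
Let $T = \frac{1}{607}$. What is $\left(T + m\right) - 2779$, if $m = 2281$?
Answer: $- \frac{302285}{607} \approx -498.0$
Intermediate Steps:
$T = \frac{1}{607} \approx 0.0016474$
$\left(T + m\right) - 2779 = \left(\frac{1}{607} + 2281\right) - 2779 = \frac{1384568}{607} - 2779 = - \frac{302285}{607}$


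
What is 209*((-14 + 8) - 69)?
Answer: -15675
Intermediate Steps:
209*((-14 + 8) - 69) = 209*(-6 - 69) = 209*(-75) = -15675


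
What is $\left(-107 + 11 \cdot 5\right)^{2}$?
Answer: $2704$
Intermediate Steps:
$\left(-107 + 11 \cdot 5\right)^{2} = \left(-107 + 55\right)^{2} = \left(-52\right)^{2} = 2704$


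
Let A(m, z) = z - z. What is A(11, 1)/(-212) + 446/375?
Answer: 446/375 ≈ 1.1893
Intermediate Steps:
A(m, z) = 0
A(11, 1)/(-212) + 446/375 = 0/(-212) + 446/375 = 0*(-1/212) + 446*(1/375) = 0 + 446/375 = 446/375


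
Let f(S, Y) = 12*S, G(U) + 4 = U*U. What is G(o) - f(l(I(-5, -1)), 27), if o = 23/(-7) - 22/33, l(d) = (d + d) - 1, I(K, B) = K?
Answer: 63337/441 ≈ 143.62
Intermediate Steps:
l(d) = -1 + 2*d (l(d) = 2*d - 1 = -1 + 2*d)
o = -83/21 (o = 23*(-⅐) - 22*1/33 = -23/7 - ⅔ = -83/21 ≈ -3.9524)
G(U) = -4 + U² (G(U) = -4 + U*U = -4 + U²)
G(o) - f(l(I(-5, -1)), 27) = (-4 + (-83/21)²) - 12*(-1 + 2*(-5)) = (-4 + 6889/441) - 12*(-1 - 10) = 5125/441 - 12*(-11) = 5125/441 - 1*(-132) = 5125/441 + 132 = 63337/441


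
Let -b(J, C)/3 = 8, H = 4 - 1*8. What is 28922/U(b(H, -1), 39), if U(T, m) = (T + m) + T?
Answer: -28922/9 ≈ -3213.6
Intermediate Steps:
H = -4 (H = 4 - 8 = -4)
b(J, C) = -24 (b(J, C) = -3*8 = -24)
U(T, m) = m + 2*T
28922/U(b(H, -1), 39) = 28922/(39 + 2*(-24)) = 28922/(39 - 48) = 28922/(-9) = 28922*(-1/9) = -28922/9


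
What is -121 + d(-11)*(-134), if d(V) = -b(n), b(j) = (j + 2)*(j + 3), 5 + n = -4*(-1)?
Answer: 147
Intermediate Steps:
n = -1 (n = -5 - 4*(-1) = -5 + 4 = -1)
b(j) = (2 + j)*(3 + j)
d(V) = -2 (d(V) = -(6 + (-1)² + 5*(-1)) = -(6 + 1 - 5) = -1*2 = -2)
-121 + d(-11)*(-134) = -121 - 2*(-134) = -121 + 268 = 147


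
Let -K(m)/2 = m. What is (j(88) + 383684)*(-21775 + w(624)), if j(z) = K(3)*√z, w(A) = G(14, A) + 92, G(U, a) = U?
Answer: -8314048596 + 260028*√22 ≈ -8.3128e+9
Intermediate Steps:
w(A) = 106 (w(A) = 14 + 92 = 106)
K(m) = -2*m
j(z) = -6*√z (j(z) = (-2*3)*√z = -6*√z)
(j(88) + 383684)*(-21775 + w(624)) = (-12*√22 + 383684)*(-21775 + 106) = (-12*√22 + 383684)*(-21669) = (383684 - 12*√22)*(-21669) = -8314048596 + 260028*√22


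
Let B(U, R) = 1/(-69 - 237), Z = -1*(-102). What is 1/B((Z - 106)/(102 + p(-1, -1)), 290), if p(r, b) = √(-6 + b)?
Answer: -306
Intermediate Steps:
Z = 102
B(U, R) = -1/306 (B(U, R) = 1/(-306) = -1/306)
1/B((Z - 106)/(102 + p(-1, -1)), 290) = 1/(-1/306) = -306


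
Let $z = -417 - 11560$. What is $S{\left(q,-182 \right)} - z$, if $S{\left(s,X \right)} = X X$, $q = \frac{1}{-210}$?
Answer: $45101$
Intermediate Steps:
$q = - \frac{1}{210} \approx -0.0047619$
$S{\left(s,X \right)} = X^{2}$
$z = -11977$
$S{\left(q,-182 \right)} - z = \left(-182\right)^{2} - -11977 = 33124 + 11977 = 45101$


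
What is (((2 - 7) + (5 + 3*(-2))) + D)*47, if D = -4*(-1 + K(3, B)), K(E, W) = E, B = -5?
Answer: -658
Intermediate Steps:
D = -8 (D = -4*(-1 + 3) = -4*2 = -8)
(((2 - 7) + (5 + 3*(-2))) + D)*47 = (((2 - 7) + (5 + 3*(-2))) - 8)*47 = ((-5 + (5 - 6)) - 8)*47 = ((-5 - 1) - 8)*47 = (-6 - 8)*47 = -14*47 = -658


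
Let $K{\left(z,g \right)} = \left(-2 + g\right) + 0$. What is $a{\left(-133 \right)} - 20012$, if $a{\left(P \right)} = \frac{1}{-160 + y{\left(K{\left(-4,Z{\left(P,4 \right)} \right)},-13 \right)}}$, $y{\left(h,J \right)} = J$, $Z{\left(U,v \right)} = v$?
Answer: $- \frac{3462077}{173} \approx -20012.0$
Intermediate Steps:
$K{\left(z,g \right)} = -2 + g$
$a{\left(P \right)} = - \frac{1}{173}$ ($a{\left(P \right)} = \frac{1}{-160 - 13} = \frac{1}{-173} = - \frac{1}{173}$)
$a{\left(-133 \right)} - 20012 = - \frac{1}{173} - 20012 = - \frac{3462077}{173}$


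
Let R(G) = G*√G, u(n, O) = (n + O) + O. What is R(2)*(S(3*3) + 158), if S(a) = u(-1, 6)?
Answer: 338*√2 ≈ 478.00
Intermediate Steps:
u(n, O) = n + 2*O (u(n, O) = (O + n) + O = n + 2*O)
S(a) = 11 (S(a) = -1 + 2*6 = -1 + 12 = 11)
R(G) = G^(3/2)
R(2)*(S(3*3) + 158) = 2^(3/2)*(11 + 158) = (2*√2)*169 = 338*√2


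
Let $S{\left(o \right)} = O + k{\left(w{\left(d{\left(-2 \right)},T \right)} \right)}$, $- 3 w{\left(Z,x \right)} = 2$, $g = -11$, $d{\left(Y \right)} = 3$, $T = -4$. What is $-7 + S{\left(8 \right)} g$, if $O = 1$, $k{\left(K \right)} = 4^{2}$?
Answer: $-194$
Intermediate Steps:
$w{\left(Z,x \right)} = - \frac{2}{3}$ ($w{\left(Z,x \right)} = \left(- \frac{1}{3}\right) 2 = - \frac{2}{3}$)
$k{\left(K \right)} = 16$
$S{\left(o \right)} = 17$ ($S{\left(o \right)} = 1 + 16 = 17$)
$-7 + S{\left(8 \right)} g = -7 + 17 \left(-11\right) = -7 - 187 = -194$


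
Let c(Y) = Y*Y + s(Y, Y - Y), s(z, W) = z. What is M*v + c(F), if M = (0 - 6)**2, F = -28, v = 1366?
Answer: 49932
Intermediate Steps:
M = 36 (M = (-6)**2 = 36)
c(Y) = Y + Y**2 (c(Y) = Y*Y + Y = Y**2 + Y = Y + Y**2)
M*v + c(F) = 36*1366 - 28*(1 - 28) = 49176 - 28*(-27) = 49176 + 756 = 49932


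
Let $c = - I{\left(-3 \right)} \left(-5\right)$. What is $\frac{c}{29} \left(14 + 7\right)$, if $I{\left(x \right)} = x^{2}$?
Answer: $\frac{945}{29} \approx 32.586$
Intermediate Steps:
$c = 45$ ($c = - \left(-3\right)^{2} \left(-5\right) = \left(-1\right) 9 \left(-5\right) = \left(-9\right) \left(-5\right) = 45$)
$\frac{c}{29} \left(14 + 7\right) = \frac{1}{29} \cdot 45 \left(14 + 7\right) = \frac{1}{29} \cdot 45 \cdot 21 = \frac{45}{29} \cdot 21 = \frac{945}{29}$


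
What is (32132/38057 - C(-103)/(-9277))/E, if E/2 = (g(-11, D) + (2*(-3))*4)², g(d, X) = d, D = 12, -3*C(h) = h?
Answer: 898185563/2594952699150 ≈ 0.00034613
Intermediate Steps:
C(h) = -h/3
E = 2450 (E = 2*(-11 + (2*(-3))*4)² = 2*(-11 - 6*4)² = 2*(-11 - 24)² = 2*(-35)² = 2*1225 = 2450)
(32132/38057 - C(-103)/(-9277))/E = (32132/38057 - (-1)*(-103)/3/(-9277))/2450 = (32132*(1/38057) - 1*103/3*(-1/9277))*(1/2450) = (32132/38057 - 103/3*(-1/9277))*(1/2450) = (32132/38057 + 103/27831)*(1/2450) = (898185563/1059164367)*(1/2450) = 898185563/2594952699150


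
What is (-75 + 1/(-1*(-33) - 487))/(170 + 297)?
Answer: -34051/212018 ≈ -0.16060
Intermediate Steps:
(-75 + 1/(-1*(-33) - 487))/(170 + 297) = (-75 + 1/(33 - 487))/467 = (-75 + 1/(-454))*(1/467) = (-75 - 1/454)*(1/467) = -34051/454*1/467 = -34051/212018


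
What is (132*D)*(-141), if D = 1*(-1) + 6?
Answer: -93060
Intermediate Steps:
D = 5 (D = -1 + 6 = 5)
(132*D)*(-141) = (132*5)*(-141) = 660*(-141) = -93060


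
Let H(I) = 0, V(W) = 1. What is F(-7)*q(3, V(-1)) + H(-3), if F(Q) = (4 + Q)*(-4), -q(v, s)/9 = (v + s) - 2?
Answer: -216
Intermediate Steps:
q(v, s) = 18 - 9*s - 9*v (q(v, s) = -9*((v + s) - 2) = -9*((s + v) - 2) = -9*(-2 + s + v) = 18 - 9*s - 9*v)
F(Q) = -16 - 4*Q
F(-7)*q(3, V(-1)) + H(-3) = (-16 - 4*(-7))*(18 - 9*1 - 9*3) + 0 = (-16 + 28)*(18 - 9 - 27) + 0 = 12*(-18) + 0 = -216 + 0 = -216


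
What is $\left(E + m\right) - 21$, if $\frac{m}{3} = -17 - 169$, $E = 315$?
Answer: $-264$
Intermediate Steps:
$m = -558$ ($m = 3 \left(-17 - 169\right) = 3 \left(-186\right) = -558$)
$\left(E + m\right) - 21 = \left(315 - 558\right) - 21 = -243 - 21 = -264$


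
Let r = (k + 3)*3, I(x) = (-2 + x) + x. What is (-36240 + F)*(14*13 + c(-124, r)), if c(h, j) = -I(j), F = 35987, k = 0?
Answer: -41998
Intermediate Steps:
I(x) = -2 + 2*x
r = 9 (r = (0 + 3)*3 = 3*3 = 9)
c(h, j) = 2 - 2*j (c(h, j) = -(-2 + 2*j) = 2 - 2*j)
(-36240 + F)*(14*13 + c(-124, r)) = (-36240 + 35987)*(14*13 + (2 - 2*9)) = -253*(182 + (2 - 18)) = -253*(182 - 16) = -253*166 = -41998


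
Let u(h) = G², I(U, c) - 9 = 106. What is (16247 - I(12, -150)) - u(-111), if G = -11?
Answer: 16011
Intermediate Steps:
I(U, c) = 115 (I(U, c) = 9 + 106 = 115)
u(h) = 121 (u(h) = (-11)² = 121)
(16247 - I(12, -150)) - u(-111) = (16247 - 1*115) - 1*121 = (16247 - 115) - 121 = 16132 - 121 = 16011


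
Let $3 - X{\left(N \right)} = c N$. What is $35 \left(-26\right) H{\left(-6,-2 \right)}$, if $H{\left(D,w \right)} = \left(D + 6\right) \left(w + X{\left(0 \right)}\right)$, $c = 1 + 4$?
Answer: $0$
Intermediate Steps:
$c = 5$
$X{\left(N \right)} = 3 - 5 N$
$H{\left(D,w \right)} = \left(3 + w\right) \left(6 + D\right)$ ($H{\left(D,w \right)} = \left(D + 6\right) \left(w + \left(3 - 0\right)\right) = \left(6 + D\right) \left(w + \left(3 + 0\right)\right) = \left(6 + D\right) \left(w + 3\right) = \left(6 + D\right) \left(3 + w\right) = \left(3 + w\right) \left(6 + D\right)$)
$35 \left(-26\right) H{\left(-6,-2 \right)} = 35 \left(-26\right) \left(18 + 3 \left(-6\right) + 6 \left(-2\right) - -12\right) = - 910 \left(18 - 18 - 12 + 12\right) = \left(-910\right) 0 = 0$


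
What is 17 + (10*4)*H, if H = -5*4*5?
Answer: -3983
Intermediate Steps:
H = -100 (H = -20*5 = -100)
17 + (10*4)*H = 17 + (10*4)*(-100) = 17 + 40*(-100) = 17 - 4000 = -3983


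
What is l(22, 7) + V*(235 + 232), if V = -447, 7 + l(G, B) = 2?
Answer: -208754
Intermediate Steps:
l(G, B) = -5 (l(G, B) = -7 + 2 = -5)
l(22, 7) + V*(235 + 232) = -5 - 447*(235 + 232) = -5 - 447*467 = -5 - 208749 = -208754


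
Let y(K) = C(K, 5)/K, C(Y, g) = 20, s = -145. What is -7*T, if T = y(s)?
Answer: 28/29 ≈ 0.96552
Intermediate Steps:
y(K) = 20/K
T = -4/29 (T = 20/(-145) = 20*(-1/145) = -4/29 ≈ -0.13793)
-7*T = -7*(-4/29) = 28/29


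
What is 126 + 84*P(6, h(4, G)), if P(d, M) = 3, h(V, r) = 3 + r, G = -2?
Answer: 378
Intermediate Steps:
126 + 84*P(6, h(4, G)) = 126 + 84*3 = 126 + 252 = 378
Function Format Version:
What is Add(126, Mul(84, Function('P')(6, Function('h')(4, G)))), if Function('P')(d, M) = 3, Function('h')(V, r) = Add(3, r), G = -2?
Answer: 378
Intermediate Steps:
Add(126, Mul(84, Function('P')(6, Function('h')(4, G)))) = Add(126, Mul(84, 3)) = Add(126, 252) = 378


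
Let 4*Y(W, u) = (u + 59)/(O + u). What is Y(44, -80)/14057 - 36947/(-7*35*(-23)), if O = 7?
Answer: -151654163533/23129668940 ≈ -6.5567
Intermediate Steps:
Y(W, u) = (59 + u)/(4*(7 + u)) (Y(W, u) = ((u + 59)/(7 + u))/4 = ((59 + u)/(7 + u))/4 = (59 + u)/(4*(7 + u)))
Y(44, -80)/14057 - 36947/(-7*35*(-23)) = ((59 - 80)/(4*(7 - 80)))/14057 - 36947/(-7*35*(-23)) = ((1/4)*(-21)/(-73))*(1/14057) - 36947/((-245*(-23))) = ((1/4)*(-1/73)*(-21))*(1/14057) - 36947/5635 = (21/292)*(1/14057) - 36947*1/5635 = 21/4104644 - 36947/5635 = -151654163533/23129668940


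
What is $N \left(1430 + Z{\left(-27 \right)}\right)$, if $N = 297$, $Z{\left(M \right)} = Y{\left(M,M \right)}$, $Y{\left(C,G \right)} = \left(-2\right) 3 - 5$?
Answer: $421443$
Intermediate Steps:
$Y{\left(C,G \right)} = -11$ ($Y{\left(C,G \right)} = -6 - 5 = -11$)
$Z{\left(M \right)} = -11$
$N \left(1430 + Z{\left(-27 \right)}\right) = 297 \left(1430 - 11\right) = 297 \cdot 1419 = 421443$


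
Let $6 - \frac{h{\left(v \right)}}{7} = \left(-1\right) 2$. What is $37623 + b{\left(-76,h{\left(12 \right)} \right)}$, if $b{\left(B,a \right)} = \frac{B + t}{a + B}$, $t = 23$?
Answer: $\frac{752513}{20} \approx 37626.0$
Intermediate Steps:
$h{\left(v \right)} = 56$ ($h{\left(v \right)} = 42 - 7 \left(\left(-1\right) 2\right) = 42 - -14 = 42 + 14 = 56$)
$b{\left(B,a \right)} = \frac{23 + B}{B + a}$ ($b{\left(B,a \right)} = \frac{B + 23}{a + B} = \frac{23 + B}{B + a}$)
$37623 + b{\left(-76,h{\left(12 \right)} \right)} = 37623 + \frac{23 - 76}{-76 + 56} = 37623 + \frac{1}{-20} \left(-53\right) = 37623 - - \frac{53}{20} = 37623 + \frac{53}{20} = \frac{752513}{20}$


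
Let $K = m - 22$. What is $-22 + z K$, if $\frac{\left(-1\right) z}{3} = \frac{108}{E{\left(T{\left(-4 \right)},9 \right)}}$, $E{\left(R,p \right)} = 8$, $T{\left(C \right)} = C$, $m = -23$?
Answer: $\frac{3601}{2} \approx 1800.5$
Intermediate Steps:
$K = -45$ ($K = -23 - 22 = -45$)
$z = - \frac{81}{2}$ ($z = - 3 \cdot \frac{108}{8} = - 3 \cdot 108 \cdot \frac{1}{8} = \left(-3\right) \frac{27}{2} = - \frac{81}{2} \approx -40.5$)
$-22 + z K = -22 - - \frac{3645}{2} = -22 + \frac{3645}{2} = \frac{3601}{2}$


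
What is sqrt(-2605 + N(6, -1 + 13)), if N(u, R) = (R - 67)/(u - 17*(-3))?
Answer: 2*I*sqrt(2116695)/57 ≈ 51.049*I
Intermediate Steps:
N(u, R) = (-67 + R)/(51 + u) (N(u, R) = (-67 + R)/(u + 51) = (-67 + R)/(51 + u))
sqrt(-2605 + N(6, -1 + 13)) = sqrt(-2605 + (-67 + (-1 + 13))/(51 + 6)) = sqrt(-2605 + (-67 + 12)/57) = sqrt(-2605 + (1/57)*(-55)) = sqrt(-2605 - 55/57) = sqrt(-148540/57) = 2*I*sqrt(2116695)/57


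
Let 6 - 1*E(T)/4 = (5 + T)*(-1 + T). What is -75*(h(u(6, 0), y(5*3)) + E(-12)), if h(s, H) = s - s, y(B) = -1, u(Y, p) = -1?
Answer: 25500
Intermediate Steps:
E(T) = 24 - 4*(-1 + T)*(5 + T) (E(T) = 24 - 4*(5 + T)*(-1 + T) = 24 - 4*(-1 + T)*(5 + T))
h(s, H) = 0
-75*(h(u(6, 0), y(5*3)) + E(-12)) = -75*(0 + (44 - 16*(-12) - 4*(-12)**2)) = -75*(0 + (44 + 192 - 4*144)) = -75*(0 + (44 + 192 - 576)) = -75*(0 - 340) = -75*(-340) = 25500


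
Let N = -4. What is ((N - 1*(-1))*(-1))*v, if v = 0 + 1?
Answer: 3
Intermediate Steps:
v = 1
((N - 1*(-1))*(-1))*v = ((-4 - 1*(-1))*(-1))*1 = ((-4 + 1)*(-1))*1 = -3*(-1)*1 = 3*1 = 3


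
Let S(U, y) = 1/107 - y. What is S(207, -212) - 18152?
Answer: -1919579/107 ≈ -17940.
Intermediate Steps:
S(U, y) = 1/107 - y
S(207, -212) - 18152 = (1/107 - 1*(-212)) - 18152 = (1/107 + 212) - 18152 = 22685/107 - 18152 = -1919579/107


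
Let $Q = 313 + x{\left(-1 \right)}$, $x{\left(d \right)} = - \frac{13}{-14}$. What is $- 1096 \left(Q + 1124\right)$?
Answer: $- \frac{11031788}{7} \approx -1.576 \cdot 10^{6}$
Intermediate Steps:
$x{\left(d \right)} = \frac{13}{14}$ ($x{\left(d \right)} = \left(-13\right) \left(- \frac{1}{14}\right) = \frac{13}{14}$)
$Q = \frac{4395}{14}$ ($Q = 313 + \frac{13}{14} = \frac{4395}{14} \approx 313.93$)
$- 1096 \left(Q + 1124\right) = - 1096 \left(\frac{4395}{14} + 1124\right) = \left(-1096\right) \frac{20131}{14} = - \frac{11031788}{7}$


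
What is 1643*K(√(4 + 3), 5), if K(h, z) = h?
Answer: 1643*√7 ≈ 4347.0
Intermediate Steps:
1643*K(√(4 + 3), 5) = 1643*√(4 + 3) = 1643*√7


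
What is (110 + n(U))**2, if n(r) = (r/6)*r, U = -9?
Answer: 61009/4 ≈ 15252.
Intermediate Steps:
n(r) = r**2/6 (n(r) = (r*(1/6))*r = (r/6)*r = r**2/6)
(110 + n(U))**2 = (110 + (1/6)*(-9)**2)**2 = (110 + (1/6)*81)**2 = (110 + 27/2)**2 = (247/2)**2 = 61009/4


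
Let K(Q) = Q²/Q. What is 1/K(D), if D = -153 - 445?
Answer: -1/598 ≈ -0.0016722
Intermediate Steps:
D = -598
K(Q) = Q
1/K(D) = 1/(-598) = -1/598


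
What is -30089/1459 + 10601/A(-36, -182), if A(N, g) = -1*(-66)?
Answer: 13480985/96294 ≈ 140.00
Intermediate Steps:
A(N, g) = 66
-30089/1459 + 10601/A(-36, -182) = -30089/1459 + 10601/66 = 13480985/96294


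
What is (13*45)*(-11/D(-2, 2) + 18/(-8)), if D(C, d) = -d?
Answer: 7605/4 ≈ 1901.3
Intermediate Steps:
(13*45)*(-11/D(-2, 2) + 18/(-8)) = (13*45)*(-11/((-1*2)) + 18/(-8)) = 585*(-11/(-2) + 18*(-⅛)) = 585*(-11*(-½) - 9/4) = 585*(11/2 - 9/4) = 585*(13/4) = 7605/4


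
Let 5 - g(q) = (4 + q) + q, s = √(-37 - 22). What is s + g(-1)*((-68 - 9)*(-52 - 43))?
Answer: 21945 + I*√59 ≈ 21945.0 + 7.6811*I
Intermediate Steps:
s = I*√59 (s = √(-59) = I*√59 ≈ 7.6811*I)
g(q) = 1 - 2*q (g(q) = 5 - ((4 + q) + q) = 5 - (4 + 2*q) = 5 + (-4 - 2*q) = 1 - 2*q)
s + g(-1)*((-68 - 9)*(-52 - 43)) = I*√59 + (1 - 2*(-1))*((-68 - 9)*(-52 - 43)) = I*√59 + (1 + 2)*(-77*(-95)) = I*√59 + 3*7315 = I*√59 + 21945 = 21945 + I*√59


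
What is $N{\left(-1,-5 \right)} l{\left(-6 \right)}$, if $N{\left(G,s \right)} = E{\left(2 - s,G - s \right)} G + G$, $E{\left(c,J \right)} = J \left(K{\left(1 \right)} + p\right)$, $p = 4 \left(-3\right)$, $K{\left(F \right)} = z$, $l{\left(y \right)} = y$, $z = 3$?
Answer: $-210$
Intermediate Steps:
$K{\left(F \right)} = 3$
$p = -12$
$E{\left(c,J \right)} = - 9 J$ ($E{\left(c,J \right)} = J \left(3 - 12\right) = J \left(-9\right) = - 9 J$)
$N{\left(G,s \right)} = G + G \left(- 9 G + 9 s\right)$ ($N{\left(G,s \right)} = - 9 \left(G - s\right) G + G = \left(- 9 G + 9 s\right) G + G = G \left(- 9 G + 9 s\right) + G = G + G \left(- 9 G + 9 s\right)$)
$N{\left(-1,-5 \right)} l{\left(-6 \right)} = - (1 - -9 + 9 \left(-5\right)) \left(-6\right) = - (1 + 9 - 45) \left(-6\right) = \left(-1\right) \left(-35\right) \left(-6\right) = 35 \left(-6\right) = -210$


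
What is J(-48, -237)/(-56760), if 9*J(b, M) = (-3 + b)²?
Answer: -289/56760 ≈ -0.0050916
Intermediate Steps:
J(b, M) = (-3 + b)²/9
J(-48, -237)/(-56760) = ((-3 - 48)²/9)/(-56760) = ((⅑)*(-51)²)*(-1/56760) = ((⅑)*2601)*(-1/56760) = 289*(-1/56760) = -289/56760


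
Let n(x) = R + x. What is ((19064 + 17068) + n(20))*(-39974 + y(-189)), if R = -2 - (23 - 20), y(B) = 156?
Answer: -1439301246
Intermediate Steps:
R = -5 (R = -2 - 1*3 = -2 - 3 = -5)
n(x) = -5 + x
((19064 + 17068) + n(20))*(-39974 + y(-189)) = ((19064 + 17068) + (-5 + 20))*(-39974 + 156) = (36132 + 15)*(-39818) = 36147*(-39818) = -1439301246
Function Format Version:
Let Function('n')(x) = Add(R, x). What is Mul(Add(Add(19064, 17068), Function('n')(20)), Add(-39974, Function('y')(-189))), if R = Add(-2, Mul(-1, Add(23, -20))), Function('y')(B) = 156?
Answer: -1439301246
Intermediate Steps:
R = -5 (R = Add(-2, Mul(-1, 3)) = Add(-2, -3) = -5)
Function('n')(x) = Add(-5, x)
Mul(Add(Add(19064, 17068), Function('n')(20)), Add(-39974, Function('y')(-189))) = Mul(Add(Add(19064, 17068), Add(-5, 20)), Add(-39974, 156)) = Mul(Add(36132, 15), -39818) = Mul(36147, -39818) = -1439301246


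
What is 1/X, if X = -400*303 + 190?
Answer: -1/121010 ≈ -8.2638e-6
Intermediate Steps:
X = -121010 (X = -121200 + 190 = -121010)
1/X = 1/(-121010) = -1/121010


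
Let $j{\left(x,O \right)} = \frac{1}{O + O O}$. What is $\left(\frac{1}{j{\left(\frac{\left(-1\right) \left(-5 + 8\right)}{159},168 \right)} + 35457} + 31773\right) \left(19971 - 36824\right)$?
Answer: $- \frac{28371337960113099}{52983955} \approx -5.3547 \cdot 10^{8}$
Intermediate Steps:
$j{\left(x,O \right)} = \frac{1}{O + O^{2}}$
$\left(\frac{1}{j{\left(\frac{\left(-1\right) \left(-5 + 8\right)}{159},168 \right)} + 35457} + 31773\right) \left(19971 - 36824\right) = \left(\frac{1}{\frac{1}{168 \left(1 + 168\right)} + 35457} + 31773\right) \left(19971 - 36824\right) = \left(\frac{1}{\frac{1}{168 \cdot 169} + 35457} + 31773\right) \left(-16853\right) = \left(\frac{1}{\frac{1}{168} \cdot \frac{1}{169} + 35457} + 31773\right) \left(-16853\right) = \left(\frac{1}{\frac{1}{28392} + 35457} + 31773\right) \left(-16853\right) = \left(\frac{1}{\frac{1006695145}{28392}} + 31773\right) \left(-16853\right) = \left(\frac{28392}{1006695145} + 31773\right) \left(-16853\right) = \frac{31985724870477}{1006695145} \left(-16853\right) = - \frac{28371337960113099}{52983955}$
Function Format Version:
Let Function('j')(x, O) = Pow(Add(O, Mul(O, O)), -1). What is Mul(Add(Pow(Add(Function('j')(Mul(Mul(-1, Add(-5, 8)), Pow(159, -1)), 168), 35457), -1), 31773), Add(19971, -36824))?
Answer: Rational(-28371337960113099, 52983955) ≈ -5.3547e+8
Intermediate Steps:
Function('j')(x, O) = Pow(Add(O, Pow(O, 2)), -1)
Mul(Add(Pow(Add(Function('j')(Mul(Mul(-1, Add(-5, 8)), Pow(159, -1)), 168), 35457), -1), 31773), Add(19971, -36824)) = Mul(Add(Pow(Add(Mul(Pow(168, -1), Pow(Add(1, 168), -1)), 35457), -1), 31773), Add(19971, -36824)) = Mul(Add(Pow(Add(Mul(Rational(1, 168), Pow(169, -1)), 35457), -1), 31773), -16853) = Mul(Add(Pow(Add(Mul(Rational(1, 168), Rational(1, 169)), 35457), -1), 31773), -16853) = Mul(Add(Pow(Add(Rational(1, 28392), 35457), -1), 31773), -16853) = Mul(Add(Pow(Rational(1006695145, 28392), -1), 31773), -16853) = Mul(Add(Rational(28392, 1006695145), 31773), -16853) = Mul(Rational(31985724870477, 1006695145), -16853) = Rational(-28371337960113099, 52983955)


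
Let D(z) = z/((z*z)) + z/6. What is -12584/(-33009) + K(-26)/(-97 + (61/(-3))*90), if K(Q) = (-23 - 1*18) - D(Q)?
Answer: 220639713/551272306 ≈ 0.40024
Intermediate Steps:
D(z) = 1/z + z/6 (D(z) = z/(z²) + z*(⅙) = z/z² + z/6 = 1/z + z/6)
K(Q) = -41 - 1/Q - Q/6 (K(Q) = (-23 - 1*18) - (1/Q + Q/6) = (-23 - 18) + (-1/Q - Q/6) = -41 + (-1/Q - Q/6) = -41 - 1/Q - Q/6)
-12584/(-33009) + K(-26)/(-97 + (61/(-3))*90) = -12584/(-33009) + (-41 - 1/(-26) - ⅙*(-26))/(-97 + (61/(-3))*90) = -12584*(-1/33009) + (-41 - 1*(-1/26) + 13/3)/(-97 + (61*(-⅓))*90) = 12584/33009 + (-41 + 1/26 + 13/3)/(-97 - 61/3*90) = 12584/33009 - 2857/(78*(-97 - 1830)) = 12584/33009 - 2857/78/(-1927) = 12584/33009 - 2857/78*(-1/1927) = 12584/33009 + 2857/150306 = 220639713/551272306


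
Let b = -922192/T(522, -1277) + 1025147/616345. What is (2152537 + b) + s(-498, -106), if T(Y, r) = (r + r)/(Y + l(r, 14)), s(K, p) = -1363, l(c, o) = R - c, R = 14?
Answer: 2208375457253589/787072565 ≈ 2.8058e+6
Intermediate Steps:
l(c, o) = 14 - c
T(Y, r) = 2*r/(14 + Y - r) (T(Y, r) = (r + r)/(Y + (14 - r)) = (2*r)/(14 + Y - r) = 2*r/(14 + Y - r))
b = 515245419312279/787072565 (b = -922192/(2*(-1277)/(14 + 522 - 1*(-1277))) + 1025147/616345 = -922192/(2*(-1277)/(14 + 522 + 1277)) + 1025147*(1/616345) = -922192/(2*(-1277)/1813) + 1025147/616345 = -922192/(2*(-1277)*(1/1813)) + 1025147/616345 = -922192/(-2554/1813) + 1025147/616345 = -922192*(-1813/2554) + 1025147/616345 = 835967048/1277 + 1025147/616345 = 515245419312279/787072565 ≈ 6.5464e+5)
(2152537 + b) + s(-498, -106) = (2152537 + 515245419312279/787072565) - 1363 = 2209448237159684/787072565 - 1363 = 2208375457253589/787072565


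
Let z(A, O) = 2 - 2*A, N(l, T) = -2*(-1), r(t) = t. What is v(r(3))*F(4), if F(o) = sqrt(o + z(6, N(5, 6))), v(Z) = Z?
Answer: 3*I*sqrt(6) ≈ 7.3485*I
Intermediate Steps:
N(l, T) = 2
F(o) = sqrt(-10 + o) (F(o) = sqrt(o + (2 - 2*6)) = sqrt(o + (2 - 12)) = sqrt(o - 10) = sqrt(-10 + o))
v(r(3))*F(4) = 3*sqrt(-10 + 4) = 3*sqrt(-6) = 3*(I*sqrt(6)) = 3*I*sqrt(6)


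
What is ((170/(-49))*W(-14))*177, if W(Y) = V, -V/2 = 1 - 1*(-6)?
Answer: 60180/7 ≈ 8597.1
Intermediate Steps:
V = -14 (V = -2*(1 - 1*(-6)) = -2*(1 + 6) = -2*7 = -14)
W(Y) = -14
((170/(-49))*W(-14))*177 = ((170/(-49))*(-14))*177 = ((170*(-1/49))*(-14))*177 = -170/49*(-14)*177 = (340/7)*177 = 60180/7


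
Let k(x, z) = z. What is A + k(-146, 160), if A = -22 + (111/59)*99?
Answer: 19131/59 ≈ 324.25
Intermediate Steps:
A = 9691/59 (A = -22 + (111*(1/59))*99 = -22 + (111/59)*99 = -22 + 10989/59 = 9691/59 ≈ 164.25)
A + k(-146, 160) = 9691/59 + 160 = 19131/59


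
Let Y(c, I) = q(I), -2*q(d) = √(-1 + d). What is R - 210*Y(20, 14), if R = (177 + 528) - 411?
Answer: 294 + 105*√13 ≈ 672.58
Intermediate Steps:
q(d) = -√(-1 + d)/2
Y(c, I) = -√(-1 + I)/2
R = 294 (R = 705 - 411 = 294)
R - 210*Y(20, 14) = 294 - (-105)*√(-1 + 14) = 294 - (-105)*√13 = 294 + 105*√13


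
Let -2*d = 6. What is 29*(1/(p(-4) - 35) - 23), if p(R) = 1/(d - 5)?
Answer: -187659/281 ≈ -667.83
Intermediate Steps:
d = -3 (d = -1/2*6 = -3)
p(R) = -1/8 (p(R) = 1/(-3 - 5) = 1/(-8) = -1/8)
29*(1/(p(-4) - 35) - 23) = 29*(1/(-1/8 - 35) - 23) = 29*(1/(-281/8) - 23) = 29*(-8/281 - 23) = 29*(-6471/281) = -187659/281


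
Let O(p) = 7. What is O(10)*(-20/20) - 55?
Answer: -62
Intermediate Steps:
O(10)*(-20/20) - 55 = 7*(-20/20) - 55 = 7*(-20*1/20) - 55 = 7*(-1) - 55 = -7 - 55 = -62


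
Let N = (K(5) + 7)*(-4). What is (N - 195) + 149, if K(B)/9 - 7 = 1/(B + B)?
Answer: -1648/5 ≈ -329.60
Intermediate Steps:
K(B) = 63 + 9/(2*B) (K(B) = 63 + 9/(B + B) = 63 + 9/((2*B)) = 63 + 9*(1/(2*B)) = 63 + 9/(2*B))
N = -1418/5 (N = ((63 + (9/2)/5) + 7)*(-4) = ((63 + (9/2)*(⅕)) + 7)*(-4) = ((63 + 9/10) + 7)*(-4) = (639/10 + 7)*(-4) = (709/10)*(-4) = -1418/5 ≈ -283.60)
(N - 195) + 149 = (-1418/5 - 195) + 149 = -2393/5 + 149 = -1648/5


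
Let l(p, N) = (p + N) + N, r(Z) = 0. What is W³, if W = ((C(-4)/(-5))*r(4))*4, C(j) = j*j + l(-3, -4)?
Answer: 0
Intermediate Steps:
l(p, N) = p + 2*N (l(p, N) = (N + p) + N = p + 2*N)
C(j) = -11 + j² (C(j) = j*j + (-3 + 2*(-4)) = j² + (-3 - 8) = j² - 11 = -11 + j²)
W = 0 (W = (((-11 + (-4)²)/(-5))*0)*4 = (((-11 + 16)*(-⅕))*0)*4 = ((5*(-⅕))*0)*4 = -1*0*4 = 0*4 = 0)
W³ = 0³ = 0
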